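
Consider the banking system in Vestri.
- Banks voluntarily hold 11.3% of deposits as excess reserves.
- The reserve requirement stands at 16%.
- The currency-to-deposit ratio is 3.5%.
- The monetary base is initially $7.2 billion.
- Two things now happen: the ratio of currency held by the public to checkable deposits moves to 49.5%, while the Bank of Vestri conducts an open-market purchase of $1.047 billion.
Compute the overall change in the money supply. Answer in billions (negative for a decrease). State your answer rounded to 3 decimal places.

-8.141 billion

Before: m₁ = (1 + 0.035) / (0.16 + 0.113 + 0.035) ≈ 3.36039, MB₁ = 7.2, so M₁ = 3.36039 × 7.2 ≈ 24.1948 billion.
After: m₂ = (1 + 0.495) / (0.16 + 0.113 + 0.495) ≈ 1.94661, MB₂ = 7.2 + 1.047 = 8.247, so M₂ = 1.94661 × 8.247 ≈ 16.0537 billion.
ΔM = M₂ − M₁ = 16.0537 − 24.1948 = -8.1411 billion.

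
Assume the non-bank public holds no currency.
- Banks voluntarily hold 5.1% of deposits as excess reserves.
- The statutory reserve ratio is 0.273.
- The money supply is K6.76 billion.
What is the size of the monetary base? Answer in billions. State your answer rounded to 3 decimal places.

K2.190 billion

The money multiplier is m = 1 / (rr + e) = 1 / (0.273 + 0.051) ≈ 3.08642.
MB = M / m = 6.76 / 3.08642 ≈ 2.1902 billion.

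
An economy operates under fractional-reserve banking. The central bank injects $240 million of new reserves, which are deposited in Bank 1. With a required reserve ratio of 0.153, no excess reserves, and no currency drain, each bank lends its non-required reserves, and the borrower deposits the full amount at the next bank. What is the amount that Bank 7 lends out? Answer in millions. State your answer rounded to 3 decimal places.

$75.058 million

Each bank lends a fraction (1 − rr) = 0.8470 of the deposit it receives, so Bank 7 receives 240·0.8470^6 and lends 240·0.8470^7 ≈ 75.0577 million.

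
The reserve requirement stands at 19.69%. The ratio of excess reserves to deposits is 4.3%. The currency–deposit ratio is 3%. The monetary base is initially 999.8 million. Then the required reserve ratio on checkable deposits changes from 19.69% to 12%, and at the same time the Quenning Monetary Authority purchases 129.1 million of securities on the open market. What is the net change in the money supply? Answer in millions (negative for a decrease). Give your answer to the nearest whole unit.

Before: m₁ = (1 + 0.03) / (0.1969 + 0.043 + 0.03) ≈ 3.81623, MB₁ = 999.8, so M₁ = 3.81623 × 999.8 ≈ 3815.4668 million.
After: m₂ = (1 + 0.03) / (0.12 + 0.043 + 0.03) ≈ 5.33679, MB₂ = 999.8 + 129.1 = 1128.9, so M₂ = 5.33679 × 1128.9 ≈ 6024.7022 million.
ΔM = M₂ − M₁ = 6024.7022 − 3815.4668 = 2209.2354 million.

2209 million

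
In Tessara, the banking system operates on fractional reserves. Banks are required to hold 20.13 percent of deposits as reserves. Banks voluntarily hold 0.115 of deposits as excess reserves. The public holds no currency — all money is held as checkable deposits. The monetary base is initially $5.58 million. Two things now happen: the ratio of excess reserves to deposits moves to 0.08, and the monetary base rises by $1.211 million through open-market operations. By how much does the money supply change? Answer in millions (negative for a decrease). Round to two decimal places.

Before: m₁ = 1 / (0.2013 + 0.115) ≈ 3.1616, MB₁ = 5.58, so M₁ = 3.1616 × 5.58 ≈ 17.6417 million.
After: m₂ = 1 / (0.2013 + 0.08) ≈ 3.5549, MB₂ = 5.58 + 1.211 = 6.791, so M₂ = 3.5549 × 6.791 ≈ 24.1413 million.
ΔM = M₂ − M₁ = 24.1413 − 17.6417 = 6.4996 million.

$6.50 million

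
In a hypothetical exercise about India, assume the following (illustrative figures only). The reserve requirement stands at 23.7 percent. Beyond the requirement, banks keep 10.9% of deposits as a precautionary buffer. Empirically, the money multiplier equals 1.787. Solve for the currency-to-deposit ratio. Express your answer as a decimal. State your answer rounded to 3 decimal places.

0.485

Using m = 1.787. From m = (1 + c)/(c + rr + e), rearranging gives 1 + c = m·(c + rr + e), so c·(1 − m) = m·(rr + e) − 1.
Hence c = [m·(rr + e) − 1]/(1 − m) = [1.787 × (0.237 + 0.109) − 1] / (1 − 1.787) ≈ 0.485004.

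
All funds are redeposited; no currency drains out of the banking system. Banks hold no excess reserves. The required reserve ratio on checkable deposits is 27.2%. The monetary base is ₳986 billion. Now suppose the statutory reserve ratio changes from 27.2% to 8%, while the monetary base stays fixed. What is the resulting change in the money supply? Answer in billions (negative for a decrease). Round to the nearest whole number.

₳8700 billion

Initially m₁ = 1 / (0.272) ≈ 3.6765, so M₁ = 3.6765 × 986 = 3625.029 billion.
After the change m₂ = 1 / (0.08) = 12.5, so M₂ = 12.5 × 986 = 12325 billion.
ΔM = M₂ − M₁ = 12325 − 3625.029 = 8699.971 billion.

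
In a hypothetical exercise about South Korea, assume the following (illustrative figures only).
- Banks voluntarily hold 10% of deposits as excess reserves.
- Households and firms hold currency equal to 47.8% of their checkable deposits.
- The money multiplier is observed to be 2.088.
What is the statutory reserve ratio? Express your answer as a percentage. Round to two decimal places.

Using m = 2.088. Since m = (1 + c)/(c + rr + e), the denominator satisfies c + rr + e = (1 + c)/m = (1 + 0.478) / 2.088 ≈ 0.707854.
With c = 0.478 and e = 0.1, the statutory reserve ratio is 0.707854 − 0.478 − 0.1 = 0.129854.

12.99%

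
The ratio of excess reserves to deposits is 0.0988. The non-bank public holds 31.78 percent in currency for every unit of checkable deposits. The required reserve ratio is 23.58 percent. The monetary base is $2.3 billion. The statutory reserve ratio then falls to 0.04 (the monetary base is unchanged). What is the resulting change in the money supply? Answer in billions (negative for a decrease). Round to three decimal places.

Initially m₁ = (1 + 0.3178) / (0.2358 + 0.0988 + 0.3178) ≈ 2.01993, so M₁ = 2.01993 × 2.3 ≈ 4.6458 billion.
After the change m₂ = (1 + 0.3178) / (0.04 + 0.0988 + 0.3178) ≈ 2.88611, so M₂ = 2.88611 × 2.3 ≈ 6.6381 billion.
ΔM = M₂ − M₁ = 6.6381 − 4.6458 = 1.9923 billion.

$1.992 billion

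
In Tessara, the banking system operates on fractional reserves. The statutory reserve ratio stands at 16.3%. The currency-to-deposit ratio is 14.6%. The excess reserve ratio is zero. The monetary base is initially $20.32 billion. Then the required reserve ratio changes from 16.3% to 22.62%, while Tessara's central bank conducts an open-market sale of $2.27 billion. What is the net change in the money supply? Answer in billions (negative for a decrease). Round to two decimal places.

Before: m₁ = (1 + 0.146) / (0.163 + 0.146) ≈ 3.70874, MB₁ = 20.32, so M₁ = 3.70874 × 20.32 ≈ 75.3616 billion.
After: m₂ = (1 + 0.146) / (0.2262 + 0.146) ≈ 3.07899, MB₂ = 20.32 − 2.27 = 18.05, so M₂ = 3.07899 × 18.05 ≈ 55.5758 billion.
ΔM = M₂ − M₁ = 55.5758 − 75.3616 = -19.7858 billion.

-19.79 billion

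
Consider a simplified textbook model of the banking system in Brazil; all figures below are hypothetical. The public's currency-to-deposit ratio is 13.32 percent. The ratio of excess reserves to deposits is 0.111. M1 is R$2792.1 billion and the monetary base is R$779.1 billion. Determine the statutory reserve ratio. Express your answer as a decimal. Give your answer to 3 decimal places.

Using m = M/MB = 2792.1/779.1 ≈ 3.583750. Since m = (1 + c)/(c + rr + e), the denominator satisfies c + rr + e = (1 + c)/m = (1 + 0.1332) / 3.583750 ≈ 0.316205.
With c = 0.1332 and e = 0.111, the statutory reserve ratio is 0.316205 − 0.1332 − 0.111 = 0.072005.

0.072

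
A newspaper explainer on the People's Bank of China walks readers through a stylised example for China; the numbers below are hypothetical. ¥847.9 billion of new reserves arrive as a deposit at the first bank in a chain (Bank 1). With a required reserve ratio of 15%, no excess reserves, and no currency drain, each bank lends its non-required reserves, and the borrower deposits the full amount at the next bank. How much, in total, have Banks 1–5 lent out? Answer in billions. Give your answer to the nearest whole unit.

¥2673 billion

Bank i lends (1 − rr)^i of the original deposit: Bank 1 lends 847.9·0.8500 = 720.7150, Bank 2 lends 847.9·0.8500² ≈ 612.6077, and so on.
Summing a geometric series: total = 847.9·[0.8500·(1 − 0.8500^5) / (1 − 0.8500)] ≈ 2672.8662 billion.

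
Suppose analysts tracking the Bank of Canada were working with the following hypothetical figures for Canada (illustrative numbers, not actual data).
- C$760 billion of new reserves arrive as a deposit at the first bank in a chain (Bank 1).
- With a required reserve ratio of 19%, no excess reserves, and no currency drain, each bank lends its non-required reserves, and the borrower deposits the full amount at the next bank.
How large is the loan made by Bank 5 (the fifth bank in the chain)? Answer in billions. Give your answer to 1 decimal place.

Each bank lends a fraction (1 − rr) = 0.8100 of the deposit it receives, so Bank 5 receives 760·0.8100^4 and lends 760·0.8100^5 ≈ 264.9956 billion.

C$265.0 billion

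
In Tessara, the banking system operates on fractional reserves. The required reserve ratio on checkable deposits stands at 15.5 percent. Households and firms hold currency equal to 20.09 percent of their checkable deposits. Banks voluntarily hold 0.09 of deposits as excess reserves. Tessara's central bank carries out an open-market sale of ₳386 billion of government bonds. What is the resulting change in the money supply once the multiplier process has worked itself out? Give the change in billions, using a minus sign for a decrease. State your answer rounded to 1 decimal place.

The money multiplier is m = (1 + c) / (rr + e + c) = (1 + 0.2009) / (0.155 + 0.09 + 0.2009) ≈ 2.69320.
The sale removes 386 billion of base, so ΔM = m × ΔMB = 2.69320 × (−386) = -1039.5752 billion.

-1039.6 billion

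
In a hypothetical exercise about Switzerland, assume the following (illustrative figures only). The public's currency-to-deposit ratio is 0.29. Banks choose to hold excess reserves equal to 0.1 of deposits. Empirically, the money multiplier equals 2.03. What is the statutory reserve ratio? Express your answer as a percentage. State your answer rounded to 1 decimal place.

Using m = 2.03. Since m = (1 + c)/(c + rr + e), the denominator satisfies c + rr + e = (1 + c)/m = (1 + 0.29) / 2.03 ≈ 0.635468.
With c = 0.29 and e = 0.1, the statutory reserve ratio is 0.635468 − 0.29 − 0.1 = 0.245468.

24.5%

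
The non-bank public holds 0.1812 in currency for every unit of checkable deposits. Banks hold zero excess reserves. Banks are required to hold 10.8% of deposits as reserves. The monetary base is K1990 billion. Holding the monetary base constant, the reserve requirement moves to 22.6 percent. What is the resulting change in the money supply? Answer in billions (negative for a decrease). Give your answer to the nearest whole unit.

Initially m₁ = (1 + 0.1812) / (0.108 + 0.1812) ≈ 4.08437, so M₁ = 4.08437 × 1990 = 8127.8963 billion.
After the change m₂ = (1 + 0.1812) / (0.226 + 0.1812) ≈ 2.90079, so M₂ = 2.90079 × 1990 = 5772.5721 billion.
ΔM = M₂ − M₁ = 5772.5721 − 8127.8963 = -2355.3242 billion.

-2355 billion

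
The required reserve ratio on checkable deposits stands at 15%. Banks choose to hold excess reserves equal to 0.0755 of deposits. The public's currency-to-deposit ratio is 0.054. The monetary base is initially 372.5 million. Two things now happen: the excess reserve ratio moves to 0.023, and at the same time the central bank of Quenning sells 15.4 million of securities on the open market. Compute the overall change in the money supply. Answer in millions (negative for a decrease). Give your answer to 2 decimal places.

253.37 million

Before: m₁ = (1 + 0.054) / (0.15 + 0.0755 + 0.054) ≈ 3.771020, MB₁ = 372.5, so M₁ = 3.771020 × 372.5 ≈ 1404.705 million.
After: m₂ = (1 + 0.054) / (0.15 + 0.023 + 0.054) ≈ 4.643172, MB₂ = 372.5 − 15.4 = 357.1, so M₂ = 4.643172 × 357.1 ≈ 1658.0767 million.
ΔM = M₂ − M₁ = 1658.0767 − 1404.705 = 253.3717 million.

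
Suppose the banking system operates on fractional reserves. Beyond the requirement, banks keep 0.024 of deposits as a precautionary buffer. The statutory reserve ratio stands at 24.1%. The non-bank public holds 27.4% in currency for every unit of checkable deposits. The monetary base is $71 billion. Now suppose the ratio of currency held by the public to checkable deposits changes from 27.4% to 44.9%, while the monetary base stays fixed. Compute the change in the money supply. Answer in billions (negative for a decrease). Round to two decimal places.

Initially m₁ = (1 + 0.274) / (0.241 + 0.024 + 0.274) ≈ 2.36364, so M₁ = 2.36364 × 71 ≈ 167.8184 billion.
After the change m₂ = (1 + 0.449) / (0.241 + 0.024 + 0.449) ≈ 2.02941, so M₂ = 2.02941 × 71 ≈ 144.0881 billion.
ΔM = M₂ − M₁ = 144.0881 − 167.8184 = -23.7303 billion.

-23.73 billion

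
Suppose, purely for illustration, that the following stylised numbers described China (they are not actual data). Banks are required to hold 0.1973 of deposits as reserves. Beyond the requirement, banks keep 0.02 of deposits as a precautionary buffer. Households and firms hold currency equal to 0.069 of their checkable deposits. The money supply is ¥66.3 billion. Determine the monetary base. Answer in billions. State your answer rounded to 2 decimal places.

¥17.76 billion

The money multiplier is m = (1 + c) / (rr + e + c) = (1 + 0.069) / (0.1973 + 0.02 + 0.069) ≈ 3.73385.
MB = M / m = 66.3 / 3.73385 ≈ 17.7565 billion.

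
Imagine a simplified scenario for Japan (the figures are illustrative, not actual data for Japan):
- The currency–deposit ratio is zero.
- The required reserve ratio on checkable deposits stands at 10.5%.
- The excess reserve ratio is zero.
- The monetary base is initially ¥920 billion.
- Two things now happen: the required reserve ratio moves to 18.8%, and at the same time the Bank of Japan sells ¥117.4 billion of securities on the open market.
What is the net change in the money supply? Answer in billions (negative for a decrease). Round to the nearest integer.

Before: m₁ = 1 / (0.105) ≈ 9.5238, MB₁ = 920, so M₁ = 9.5238 × 920 = 8761.896 billion.
After: m₂ = 1 / (0.188) ≈ 5.3191, MB₂ = 920 − 117.4 = 802.6, so M₂ = 5.3191 × 802.6 ≈ 4269.1097 billion.
ΔM = M₂ − M₁ = 4269.1097 − 8761.896 = -4492.7863 billion.

-4493 billion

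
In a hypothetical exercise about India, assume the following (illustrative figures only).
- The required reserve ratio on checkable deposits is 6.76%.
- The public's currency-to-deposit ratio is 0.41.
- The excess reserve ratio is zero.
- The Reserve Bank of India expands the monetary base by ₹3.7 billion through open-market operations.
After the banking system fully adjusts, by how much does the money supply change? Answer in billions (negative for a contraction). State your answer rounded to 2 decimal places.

₹10.92 billion

The money multiplier is m = (1 + c) / (rr + c) = (1 + 0.41) / (0.0676 + 0.41) ≈ 2.9523.
The purchase adds 3.7 billion of base, so ΔM = m × ΔMB = 2.9523 × (+3.7) ≈ 10.9235 billion.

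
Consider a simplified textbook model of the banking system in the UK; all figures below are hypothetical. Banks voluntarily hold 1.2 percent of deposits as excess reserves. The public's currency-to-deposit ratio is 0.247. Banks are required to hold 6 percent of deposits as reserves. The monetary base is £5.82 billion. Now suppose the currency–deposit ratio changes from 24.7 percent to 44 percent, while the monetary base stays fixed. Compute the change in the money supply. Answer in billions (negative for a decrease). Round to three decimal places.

Initially m₁ = (1 + 0.247) / (0.06 + 0.012 + 0.247) ≈ 3.90909, so M₁ = 3.90909 × 5.82 ≈ 22.7509 billion.
After the change m₂ = (1 + 0.44) / (0.06 + 0.012 + 0.44) = 2.81250, so M₂ = 2.81250 × 5.82 ≈ 16.3688 billion.
ΔM = M₂ − M₁ = 16.3688 − 22.7509 = -6.3821 billion.

-6.382 billion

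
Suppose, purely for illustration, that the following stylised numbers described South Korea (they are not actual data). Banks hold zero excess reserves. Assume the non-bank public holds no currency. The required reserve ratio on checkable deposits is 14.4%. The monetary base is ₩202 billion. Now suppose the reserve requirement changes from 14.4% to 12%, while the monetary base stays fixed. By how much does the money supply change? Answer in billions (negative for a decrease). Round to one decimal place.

₩280.6 billion

Initially m₁ = 1 / (0.144) ≈ 6.94444, so M₁ = 6.94444 × 202 ≈ 1402.7769 billion.
After the change m₂ = 1 / (0.12) ≈ 8.33333, so M₂ = 8.33333 × 202 ≈ 1683.3327 billion.
ΔM = M₂ − M₁ = 1683.3327 − 1402.7769 = 280.5558 billion.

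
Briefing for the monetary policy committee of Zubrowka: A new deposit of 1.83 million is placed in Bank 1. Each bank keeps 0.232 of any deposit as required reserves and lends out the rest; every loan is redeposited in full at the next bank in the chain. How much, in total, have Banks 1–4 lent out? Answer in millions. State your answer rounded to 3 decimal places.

Bank i lends (1 − rr)^i of the original deposit: Bank 1 lends 1.83·0.7680 ≈ 1.4054, Bank 2 lends 1.83·0.7680² ≈ 1.0794, and so on.
Summing a geometric series: total = 1.83·[0.7680·(1 − 0.7680^4) / (1 − 0.7680)] ≈ 3.9504 million.

3.950 million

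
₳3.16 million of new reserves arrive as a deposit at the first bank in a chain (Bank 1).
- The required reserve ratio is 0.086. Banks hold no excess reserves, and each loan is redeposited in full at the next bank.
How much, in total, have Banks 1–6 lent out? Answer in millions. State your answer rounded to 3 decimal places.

₳14.004 million

Bank i lends (1 − rr)^i of the original deposit: Bank 1 lends 3.16·0.9140 ≈ 2.8882, Bank 2 lends 3.16·0.9140² ≈ 2.6399, and so on.
Summing a geometric series: total = 3.16·[0.9140·(1 − 0.9140^6) / (1 − 0.9140)] ≈ 14.0042 million.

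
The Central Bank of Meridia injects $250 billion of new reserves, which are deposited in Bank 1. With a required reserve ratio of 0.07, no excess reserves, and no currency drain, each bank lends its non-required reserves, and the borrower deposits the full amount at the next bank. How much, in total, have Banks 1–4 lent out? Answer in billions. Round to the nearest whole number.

$837 billion

Bank i lends (1 − rr)^i of the original deposit: Bank 1 lends 250·0.9300 = 232.5000, Bank 2 lends 250·0.9300² = 216.2250, and so on.
Summing a geometric series: total = 250·[0.9300·(1 − 0.9300^4) / (1 − 0.9300)] ≈ 836.8273 billion.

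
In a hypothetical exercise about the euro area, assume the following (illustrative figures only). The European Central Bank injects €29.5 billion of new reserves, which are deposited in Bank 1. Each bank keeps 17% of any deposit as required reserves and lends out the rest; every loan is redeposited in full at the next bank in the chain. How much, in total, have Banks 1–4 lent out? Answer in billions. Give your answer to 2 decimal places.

€75.68 billion

Bank i lends (1 − rr)^i of the original deposit: Bank 1 lends 29.5·0.8300 = 24.4850, Bank 2 lends 29.5·0.8300² ≈ 20.3225, and so on.
Summing a geometric series: total = 29.5·[0.8300·(1 − 0.8300^4) / (1 − 0.8300)] ≈ 75.6755 billion.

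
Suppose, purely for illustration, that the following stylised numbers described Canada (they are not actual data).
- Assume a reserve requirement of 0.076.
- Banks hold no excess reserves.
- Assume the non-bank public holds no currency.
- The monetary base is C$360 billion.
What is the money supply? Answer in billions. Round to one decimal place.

With no currency drain or excess reserves, the money multiplier is m = 1/rr = 1/0.076 ≈ 13.15789.
Money supply M = m × MB = 13.15789 × 360 = 4736.8404 billion.

C$4736.8 billion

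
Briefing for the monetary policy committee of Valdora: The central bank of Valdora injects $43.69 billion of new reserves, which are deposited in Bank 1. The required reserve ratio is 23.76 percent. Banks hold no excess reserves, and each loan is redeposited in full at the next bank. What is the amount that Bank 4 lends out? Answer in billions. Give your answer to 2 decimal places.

$14.76 billion

Each bank lends a fraction (1 − rr) = 0.7624 of the deposit it receives, so Bank 4 receives 43.69·0.7624^3 and lends 43.69·0.7624^4 ≈ 14.7609 billion.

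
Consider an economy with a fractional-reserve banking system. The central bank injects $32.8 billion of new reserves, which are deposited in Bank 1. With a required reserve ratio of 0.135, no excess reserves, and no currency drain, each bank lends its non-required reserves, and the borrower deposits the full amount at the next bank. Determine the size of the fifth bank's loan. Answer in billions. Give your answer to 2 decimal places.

Each bank lends a fraction (1 − rr) = 0.8650 of the deposit it receives, so Bank 5 receives 32.8·0.8650^4 and lends 32.8·0.8650^5 ≈ 15.8838 billion.

$15.88 billion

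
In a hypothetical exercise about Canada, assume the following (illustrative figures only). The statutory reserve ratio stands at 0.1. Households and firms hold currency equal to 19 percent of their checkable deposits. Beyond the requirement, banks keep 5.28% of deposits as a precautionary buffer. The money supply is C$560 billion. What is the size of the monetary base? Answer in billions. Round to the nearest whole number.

The money multiplier is m = (1 + c) / (rr + e + c) = (1 + 0.19) / (0.1 + 0.0528 + 0.19) ≈ 3.4714.
MB = M / m = 560 / 3.4714 ≈ 161.3182 billion.

C$161 billion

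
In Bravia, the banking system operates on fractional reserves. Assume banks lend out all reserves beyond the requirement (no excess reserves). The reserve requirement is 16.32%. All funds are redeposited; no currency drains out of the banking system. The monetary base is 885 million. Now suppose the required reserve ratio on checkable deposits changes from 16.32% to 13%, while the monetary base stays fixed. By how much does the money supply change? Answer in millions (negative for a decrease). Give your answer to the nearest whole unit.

1385 million

Initially m₁ = 1 / (0.1632) ≈ 6.1275, so M₁ = 6.1275 × 885 = 5422.8375 million.
After the change m₂ = 1 / (0.13) ≈ 7.6923, so M₂ = 7.6923 × 885 = 6807.6855 million.
ΔM = M₂ − M₁ = 6807.6855 − 5422.8375 = 1384.848 million.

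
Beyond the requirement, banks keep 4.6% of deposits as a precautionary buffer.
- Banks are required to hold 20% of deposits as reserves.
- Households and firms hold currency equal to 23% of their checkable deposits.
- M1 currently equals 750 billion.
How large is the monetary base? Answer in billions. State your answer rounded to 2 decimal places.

290.24 billion

The money multiplier is m = (1 + c) / (rr + e + c) = (1 + 0.23) / (0.2 + 0.046 + 0.23) ≈ 2.584034.
MB = M / m = 750 / 2.584034 ≈ 290.2439 billion.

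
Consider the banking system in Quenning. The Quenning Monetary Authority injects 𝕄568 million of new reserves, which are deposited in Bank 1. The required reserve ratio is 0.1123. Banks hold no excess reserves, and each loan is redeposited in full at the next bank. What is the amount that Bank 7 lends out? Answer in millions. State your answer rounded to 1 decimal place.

Each bank lends a fraction (1 − rr) = 0.8877 of the deposit it receives, so Bank 7 receives 568·0.8877^6 and lends 568·0.8877^7 ≈ 246.7243 million.

𝕄246.7 million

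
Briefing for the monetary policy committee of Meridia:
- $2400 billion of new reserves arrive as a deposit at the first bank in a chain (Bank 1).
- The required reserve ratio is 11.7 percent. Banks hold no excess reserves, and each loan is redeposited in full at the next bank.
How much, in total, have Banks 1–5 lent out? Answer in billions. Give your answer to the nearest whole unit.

Bank i lends (1 − rr)^i of the original deposit: Bank 1 lends 2400·0.8830 = 2119.2000, Bank 2 lends 2400·0.8830² = 1871.2536, and so on.
Summing a geometric series: total = 2400·[0.8830·(1 − 0.8830^5) / (1 − 0.8830)] ≈ 8390.0597 billion.

$8390 billion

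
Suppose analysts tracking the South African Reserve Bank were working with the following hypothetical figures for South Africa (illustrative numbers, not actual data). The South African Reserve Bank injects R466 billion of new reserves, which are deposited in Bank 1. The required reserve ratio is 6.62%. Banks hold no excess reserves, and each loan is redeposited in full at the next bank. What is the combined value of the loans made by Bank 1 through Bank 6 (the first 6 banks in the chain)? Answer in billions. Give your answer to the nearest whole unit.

R2215 billion

Bank i lends (1 − rr)^i of the original deposit: Bank 1 lends 466·0.9338 = 435.1508, Bank 2 lends 466·0.9338² ≈ 406.3438, and so on.
Summing a geometric series: total = 466·[0.9338·(1 − 0.9338^6) / (1 − 0.9338)] ≈ 2215.0964 billion.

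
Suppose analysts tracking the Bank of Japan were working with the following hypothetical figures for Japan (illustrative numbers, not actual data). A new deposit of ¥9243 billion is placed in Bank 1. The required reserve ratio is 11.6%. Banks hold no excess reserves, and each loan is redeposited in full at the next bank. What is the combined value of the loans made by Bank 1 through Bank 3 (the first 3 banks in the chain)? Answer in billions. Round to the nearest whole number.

Bank i lends (1 − rr)^i of the original deposit: Bank 1 lends 9243·0.8840 = 8170.8120, Bank 2 lends 9243·0.8840² ≈ 7222.9978, and so on.
Summing a geometric series: total = 9243·[0.8840·(1 − 0.8840^3) / (1 − 0.8840)] ≈ 21778.9399 billion.

¥21779 billion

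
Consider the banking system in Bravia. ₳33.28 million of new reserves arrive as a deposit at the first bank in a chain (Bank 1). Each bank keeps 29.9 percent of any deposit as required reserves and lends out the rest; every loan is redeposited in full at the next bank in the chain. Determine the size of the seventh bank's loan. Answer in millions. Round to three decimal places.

₳2.768 million

Each bank lends a fraction (1 − rr) = 0.7010 of the deposit it receives, so Bank 7 receives 33.28·0.7010^6 and lends 33.28·0.7010^7 ≈ 2.7683 million.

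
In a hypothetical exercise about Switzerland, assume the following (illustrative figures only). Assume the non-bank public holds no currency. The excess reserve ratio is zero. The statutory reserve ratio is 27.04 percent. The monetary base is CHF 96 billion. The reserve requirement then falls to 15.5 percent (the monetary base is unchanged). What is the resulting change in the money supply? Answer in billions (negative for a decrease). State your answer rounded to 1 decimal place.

Initially m₁ = 1 / (0.2704) ≈ 3.6982, so M₁ = 3.6982 × 96 = 355.0272 billion.
After the change m₂ = 1 / (0.155) ≈ 6.4516, so M₂ = 6.4516 × 96 = 619.3536 billion.
ΔM = M₂ − M₁ = 619.3536 − 355.0272 = 264.3264 billion.

CHF 264.3 billion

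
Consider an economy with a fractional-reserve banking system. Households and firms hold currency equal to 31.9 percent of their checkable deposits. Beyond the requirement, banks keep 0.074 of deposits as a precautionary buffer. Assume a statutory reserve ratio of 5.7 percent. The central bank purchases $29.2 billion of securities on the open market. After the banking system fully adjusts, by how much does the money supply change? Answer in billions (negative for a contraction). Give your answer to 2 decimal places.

$85.59 billion

The money multiplier is m = (1 + c) / (rr + e + c) = (1 + 0.319) / (0.057 + 0.074 + 0.319) ≈ 2.93111.
The purchase adds 29.2 billion of base, so ΔM = m × ΔMB = 2.93111 × (+29.2) ≈ 85.5884 billion.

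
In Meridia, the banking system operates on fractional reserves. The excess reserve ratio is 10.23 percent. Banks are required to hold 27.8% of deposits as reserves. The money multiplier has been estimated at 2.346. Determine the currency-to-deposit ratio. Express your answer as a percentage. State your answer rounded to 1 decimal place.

Using m = 2.346. From m = (1 + c)/(c + rr + e), rearranging gives 1 + c = m·(c + rr + e), so c·(1 − m) = m·(rr + e) − 1.
Hence c = [m·(rr + e) − 1]/(1 − m) = [2.346 × (0.278 + 0.1023) − 1] / (1 − 2.346) ≈ 0.080101.

8.0%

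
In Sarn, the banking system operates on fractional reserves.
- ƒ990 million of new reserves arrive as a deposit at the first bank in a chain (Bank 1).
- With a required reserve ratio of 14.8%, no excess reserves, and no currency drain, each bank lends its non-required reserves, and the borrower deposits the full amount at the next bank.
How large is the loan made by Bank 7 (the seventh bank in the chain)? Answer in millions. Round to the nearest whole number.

Each bank lends a fraction (1 − rr) = 0.8520 of the deposit it receives, so Bank 7 receives 990·0.8520^6 and lends 990·0.8520^7 ≈ 322.6357 million.

ƒ323 million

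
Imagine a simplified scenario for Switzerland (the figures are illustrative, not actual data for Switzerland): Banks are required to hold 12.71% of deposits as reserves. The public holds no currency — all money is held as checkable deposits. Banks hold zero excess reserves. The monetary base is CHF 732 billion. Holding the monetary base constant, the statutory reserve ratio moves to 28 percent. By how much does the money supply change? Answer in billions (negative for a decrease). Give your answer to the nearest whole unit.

-3145 billion

Initially m₁ = 1 / (0.1271) ≈ 7.8678, so M₁ = 7.8678 × 732 = 5759.2296 billion.
After the change m₂ = 1 / (0.28) ≈ 3.5714, so M₂ = 3.5714 × 732 = 2614.2648 billion.
ΔM = M₂ − M₁ = 2614.2648 − 5759.2296 = -3144.9648 billion.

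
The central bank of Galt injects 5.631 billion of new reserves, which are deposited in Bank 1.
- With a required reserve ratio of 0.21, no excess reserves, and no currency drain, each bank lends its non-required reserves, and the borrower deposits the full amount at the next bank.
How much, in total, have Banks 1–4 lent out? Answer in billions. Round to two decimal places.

Bank i lends (1 − rr)^i of the original deposit: Bank 1 lends 5.631·0.7900 ≈ 4.4485, Bank 2 lends 5.631·0.7900² ≈ 3.5143, and so on.
Summing a geometric series: total = 5.631·[0.7900·(1 − 0.7900^4) / (1 − 0.7900)] ≈ 12.9324 billion.

12.93 billion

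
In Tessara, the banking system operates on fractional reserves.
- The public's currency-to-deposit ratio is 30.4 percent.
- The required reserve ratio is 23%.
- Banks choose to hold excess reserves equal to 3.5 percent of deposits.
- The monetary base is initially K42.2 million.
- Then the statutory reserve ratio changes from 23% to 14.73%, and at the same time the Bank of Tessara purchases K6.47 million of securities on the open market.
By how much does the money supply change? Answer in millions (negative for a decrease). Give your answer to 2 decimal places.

K33.80 million

Before: m₁ = (1 + 0.304) / (0.23 + 0.035 + 0.304) ≈ 2.29174, MB₁ = 42.2, so M₁ = 2.29174 × 42.2 ≈ 96.7114 million.
After: m₂ = (1 + 0.304) / (0.1473 + 0.035 + 0.304) ≈ 2.68147, MB₂ = 42.2 + 6.47 = 48.67, so M₂ = 2.68147 × 48.67 ≈ 130.5071 million.
ΔM = M₂ − M₁ = 130.5071 − 96.7114 = 33.7957 million.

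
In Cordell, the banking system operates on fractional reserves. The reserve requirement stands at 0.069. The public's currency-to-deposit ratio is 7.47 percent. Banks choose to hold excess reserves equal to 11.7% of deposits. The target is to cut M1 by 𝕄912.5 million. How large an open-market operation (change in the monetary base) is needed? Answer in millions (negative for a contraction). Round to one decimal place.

The money multiplier is m = (1 + c) / (rr + e + c) = (1 + 0.0747) / (0.069 + 0.117 + 0.0747) ≈ 4.12236.
ΔMB = ΔM / m = (−912.5) / 4.12236 ≈ -221.3538 million.

-221.4 million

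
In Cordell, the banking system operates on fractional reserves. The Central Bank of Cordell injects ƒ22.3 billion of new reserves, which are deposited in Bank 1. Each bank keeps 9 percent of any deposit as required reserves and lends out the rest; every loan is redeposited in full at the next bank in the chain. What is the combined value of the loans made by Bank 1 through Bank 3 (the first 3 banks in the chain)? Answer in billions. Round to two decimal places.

Bank i lends (1 − rr)^i of the original deposit: Bank 1 lends 22.3·0.9100 = 20.2930, Bank 2 lends 22.3·0.9100² ≈ 18.4666, and so on.
Summing a geometric series: total = 22.3·[0.9100·(1 − 0.9100^3) / (1 − 0.9100)] ≈ 55.5643 billion.

ƒ55.56 billion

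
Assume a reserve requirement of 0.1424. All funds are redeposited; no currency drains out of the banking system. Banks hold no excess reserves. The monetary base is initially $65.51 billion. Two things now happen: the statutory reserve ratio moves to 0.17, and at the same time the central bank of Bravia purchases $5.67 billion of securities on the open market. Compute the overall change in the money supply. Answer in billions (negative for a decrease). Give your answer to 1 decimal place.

-41.3 billion

Before: m₁ = 1 / (0.1424) ≈ 7.0225, MB₁ = 65.51, so M₁ = 7.0225 × 65.51 ≈ 460.044 billion.
After: m₂ = 1 / (0.17) ≈ 5.8824, MB₂ = 65.51 + 5.67 = 71.18, so M₂ = 5.8824 × 71.18 ≈ 418.7092 billion.
ΔM = M₂ − M₁ = 418.7092 − 460.044 = -41.3348 billion.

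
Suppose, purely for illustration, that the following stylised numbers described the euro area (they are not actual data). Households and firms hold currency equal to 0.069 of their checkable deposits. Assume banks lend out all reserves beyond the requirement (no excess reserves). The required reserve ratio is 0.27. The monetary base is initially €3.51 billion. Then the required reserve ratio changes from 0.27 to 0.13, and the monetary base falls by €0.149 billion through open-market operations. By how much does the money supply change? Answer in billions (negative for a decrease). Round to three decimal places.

Before: m₁ = (1 + 0.069) / (0.27 + 0.069) ≈ 3.15339, MB₁ = 3.51, so M₁ = 3.15339 × 3.51 ≈ 11.0684 billion.
After: m₂ = (1 + 0.069) / (0.13 + 0.069) ≈ 5.37186, MB₂ = 3.51 − 0.149 = 3.361, so M₂ = 5.37186 × 3.361 ≈ 18.0548 billion.
ΔM = M₂ − M₁ = 18.0548 − 11.0684 = 6.9864 billion.

€6.986 billion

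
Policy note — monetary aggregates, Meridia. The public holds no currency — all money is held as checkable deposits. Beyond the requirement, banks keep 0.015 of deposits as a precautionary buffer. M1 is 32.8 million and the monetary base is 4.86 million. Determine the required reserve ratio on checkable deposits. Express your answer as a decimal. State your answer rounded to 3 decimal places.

Using m = M/MB = 32.8/4.86 ≈ 6.748971. Since m = (1 + c)/(c + rr + e), the denominator satisfies c + rr + e = (1 + c)/m = (1 + 0) / 6.748971 ≈ 0.148171.
With c = 0 and e = 0.015, the required reserve ratio on checkable deposits is 0.148171 − 0 − 0.015 = 0.133171.

0.133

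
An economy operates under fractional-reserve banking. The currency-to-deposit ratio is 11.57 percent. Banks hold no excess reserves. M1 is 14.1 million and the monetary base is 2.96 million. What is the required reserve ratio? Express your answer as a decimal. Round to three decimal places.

Using m = M/MB = 14.1/2.96 ≈ 4.763514. Since m = (1 + c)/(c + rr + e), the denominator satisfies c + rr + e = (1 + c)/m = (1 + 0.1157) / 4.763514 ≈ 0.234218.
With c = 0.1157 and e = 0, the required reserve ratio is 0.234218 − 0.1157 − 0 = 0.118518.

0.119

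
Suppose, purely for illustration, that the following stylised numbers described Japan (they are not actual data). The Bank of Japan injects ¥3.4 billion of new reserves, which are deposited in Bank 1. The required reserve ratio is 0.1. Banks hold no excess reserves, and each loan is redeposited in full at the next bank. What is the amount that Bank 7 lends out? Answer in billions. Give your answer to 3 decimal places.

Each bank lends a fraction (1 − rr) = 0.9000 of the deposit it receives, so Bank 7 receives 3.4·0.9000^6 and lends 3.4·0.9000^7 ≈ 1.6262 billion.

¥1.626 billion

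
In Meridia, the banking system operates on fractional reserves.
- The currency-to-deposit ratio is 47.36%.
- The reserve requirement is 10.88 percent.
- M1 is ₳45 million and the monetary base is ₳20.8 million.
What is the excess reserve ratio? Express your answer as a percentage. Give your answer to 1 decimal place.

9.9%

Using m = M/MB = 45/20.8 ≈ 2.163462. Since m = (1 + c)/(c + rr + e), the denominator satisfies c + rr + e = (1 + c)/m = (1 + 0.4736) / 2.163462 ≈ 0.681131.
With c = 0.4736 and rr = 0.1088, the excess reserve ratio is 0.681131 − 0.4736 − 0.1088 = 0.098731.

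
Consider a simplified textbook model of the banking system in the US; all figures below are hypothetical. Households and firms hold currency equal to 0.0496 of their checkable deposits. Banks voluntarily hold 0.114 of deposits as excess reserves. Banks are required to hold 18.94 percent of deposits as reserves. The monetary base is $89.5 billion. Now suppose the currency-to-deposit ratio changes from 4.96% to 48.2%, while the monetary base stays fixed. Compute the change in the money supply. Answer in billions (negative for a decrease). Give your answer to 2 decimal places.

Initially m₁ = (1 + 0.0496) / (0.1894 + 0.114 + 0.0496) ≈ 2.97337, so M₁ = 2.97337 × 89.5 ≈ 266.1166 billion.
After the change m₂ = (1 + 0.482) / (0.1894 + 0.114 + 0.482) ≈ 1.88694, so M₂ = 1.88694 × 89.5 ≈ 168.8811 billion.
ΔM = M₂ − M₁ = 168.8811 − 266.1166 = -97.2355 billion.

-97.24 billion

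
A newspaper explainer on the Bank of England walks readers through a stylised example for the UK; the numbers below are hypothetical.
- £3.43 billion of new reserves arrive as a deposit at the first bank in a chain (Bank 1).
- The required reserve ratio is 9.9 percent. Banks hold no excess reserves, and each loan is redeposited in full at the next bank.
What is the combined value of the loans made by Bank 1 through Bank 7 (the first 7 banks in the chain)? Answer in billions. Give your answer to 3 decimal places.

£16.169 billion

Bank i lends (1 − rr)^i of the original deposit: Bank 1 lends 3.43·0.9010 ≈ 3.0904, Bank 2 lends 3.43·0.9010² ≈ 2.7845, and so on.
Summing a geometric series: total = 3.43·[0.9010·(1 − 0.9010^7) / (1 − 0.9010)] ≈ 16.1692 billion.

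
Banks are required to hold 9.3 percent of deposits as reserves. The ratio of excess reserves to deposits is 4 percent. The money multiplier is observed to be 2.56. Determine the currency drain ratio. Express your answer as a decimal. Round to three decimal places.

0.423

Using m = 2.56. From m = (1 + c)/(c + rr + e), rearranging gives 1 + c = m·(c + rr + e), so c·(1 − m) = m·(rr + e) − 1.
Hence c = [m·(rr + e) − 1]/(1 − m) = [2.56 × (0.093 + 0.04) − 1] / (1 − 2.56) ≈ 0.422769.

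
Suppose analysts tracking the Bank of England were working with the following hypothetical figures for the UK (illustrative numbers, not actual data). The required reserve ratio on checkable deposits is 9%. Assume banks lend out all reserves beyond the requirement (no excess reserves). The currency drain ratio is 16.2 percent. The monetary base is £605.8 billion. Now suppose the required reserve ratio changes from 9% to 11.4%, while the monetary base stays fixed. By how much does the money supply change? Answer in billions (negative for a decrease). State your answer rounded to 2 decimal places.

Initially m₁ = (1 + 0.162) / (0.09 + 0.162) ≈ 4.611111, so M₁ = 4.611111 × 605.8 ≈ 2793.411 billion.
After the change m₂ = (1 + 0.162) / (0.114 + 0.162) ≈ 4.210145, so M₂ = 4.210145 × 605.8 ≈ 2550.5058 billion.
ΔM = M₂ − M₁ = 2550.5058 − 2793.411 = -242.9052 billion.

-242.91 billion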